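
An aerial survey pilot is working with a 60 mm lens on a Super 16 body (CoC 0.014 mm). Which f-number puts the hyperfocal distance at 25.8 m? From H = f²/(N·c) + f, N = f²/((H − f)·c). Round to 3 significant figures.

Rearrange H = f²/(N·c) + f for N: N = f² / ((H − f)·c).
N = 60² / ((25800 − 60) × 0.014) = 3600 / 360.4 ≈ 9.99.

f/9.99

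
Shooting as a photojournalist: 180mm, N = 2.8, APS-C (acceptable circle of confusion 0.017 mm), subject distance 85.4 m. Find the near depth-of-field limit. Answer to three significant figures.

Hyperfocal distance H = f²/(N·c) + f = 180²/(2.8 × 0.017) + 180 = 32400/0.0476 + 180 ≈ 680852.3 mm ≈ 680.9 m.
Near limit Dn = s·(H − f)/(H + s − 2f) = 85400 × (680852.3 − 180) / (680852.3 + 85400 − 2 × 180) = 85400 × 680672.3 / 765892.3 ≈ 75898 mm ≈ 75.9 m.

75.9 m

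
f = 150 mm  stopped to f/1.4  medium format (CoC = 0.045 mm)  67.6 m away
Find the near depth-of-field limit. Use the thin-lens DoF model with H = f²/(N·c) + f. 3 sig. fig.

Hyperfocal distance H = f²/(N·c) + f = 150²/(1.4 × 0.045) + 150 = 22500/0.063 + 150 ≈ 357292.9 mm ≈ 357.3 m.
Near limit Dn = s·(H − f)/(H + s − 2f) = 67600 × (357292.9 − 150) / (357292.9 + 67600 − 2 × 150) = 67600 × 357142.9 / 424592.9 ≈ 56861 mm ≈ 56.9 m.

56.9 m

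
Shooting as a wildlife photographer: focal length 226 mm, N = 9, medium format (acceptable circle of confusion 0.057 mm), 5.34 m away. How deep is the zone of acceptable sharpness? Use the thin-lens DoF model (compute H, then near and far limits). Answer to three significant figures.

0.550 m

Hyperfocal distance H = f²/(N·c) + f = 226²/(9 × 0.057) + 226 = 51076/0.513 + 226 ≈ 99789.4 mm ≈ 99.79 m.
Near limit Dn = s·(H − f)/(H + s − 2f) = 5340 × (99789.4 − 226) / (99789.4 + 5340 − 2 × 226) = 5340 × 99563.4 / 104677.4 ≈ 5079.11 mm.
Far limit Df = s·(H − f)/(H − s) = 5340 × (99789.4 − 226) / (99789.4 − 5340) = 5340 × 99563.4 / 94449.4 ≈ 5629.14 mm.
Depth of field = Df − Dn = 5629.14 − 5079.11 ≈ 550.03 mm ≈ 0.550 m.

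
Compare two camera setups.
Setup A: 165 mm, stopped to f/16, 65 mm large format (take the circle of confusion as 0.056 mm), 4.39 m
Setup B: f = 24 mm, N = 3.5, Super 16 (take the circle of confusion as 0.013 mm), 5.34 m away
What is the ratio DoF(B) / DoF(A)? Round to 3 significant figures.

Setup A: H = 165²/(16×0.056) + 165 ≈ 30550.0 mm; DoF = Df − Dn = 5099.0 − 3854.1 ≈ 1244.9 mm.
Setup B: H = 24²/(3.5×0.013) + 24 ≈ 12683.3 mm; DoF = Df − Dn = 9205.7 − 3760.8 ≈ 5444.9 mm.
Ratio = 5444.9 / 1244.9 ≈ 4.37.

4.37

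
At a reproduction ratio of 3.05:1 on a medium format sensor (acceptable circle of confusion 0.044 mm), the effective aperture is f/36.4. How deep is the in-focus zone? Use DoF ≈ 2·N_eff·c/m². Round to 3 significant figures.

0.344 mm

At magnification m, DoF ≈ 2·N_eff·c/m² = 2 × 36.4 × 0.044 / 3.05² = 3.203 / 9.302 ≈ 0.344 mm.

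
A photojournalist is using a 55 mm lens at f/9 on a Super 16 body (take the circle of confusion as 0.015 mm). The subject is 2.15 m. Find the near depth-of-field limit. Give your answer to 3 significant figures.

1.97 m

Hyperfocal distance H = f²/(N·c) + f = 55²/(9 × 0.015) + 55 = 3025/0.135 + 55 ≈ 22462.4 mm ≈ 22.46 m.
Near limit Dn = s·(H − f)/(H + s − 2f) = 2150 × (22462.4 − 55) / (22462.4 + 2150 − 2 × 55) = 2150 × 22407.4 / 24502.4 ≈ 1966.2 mm ≈ 1.97 m.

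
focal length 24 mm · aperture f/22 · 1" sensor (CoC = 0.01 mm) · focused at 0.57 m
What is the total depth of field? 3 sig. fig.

249 mm

Hyperfocal distance H = f²/(N·c) + f = 24²/(22 × 0.01) + 24 = 576/0.22 + 24 ≈ 2642.2 mm ≈ 2.642 m.
Near limit Dn = s·(H − f)/(H + s − 2f) = 570 × (2642.2 − 24) / (2642.2 + 570 − 2 × 24) = 570 × 2618.2 / 3164.2 ≈ 471.64 mm.
Far limit Df = s·(H − f)/(H − s) = 570 × (2642.2 − 24) / (2642.2 − 570) = 570 × 2618.2 / 2072.2 ≈ 720.19 mm.
Depth of field = Df − Dn = 720.19 − 471.64 ≈ 248.55 mm.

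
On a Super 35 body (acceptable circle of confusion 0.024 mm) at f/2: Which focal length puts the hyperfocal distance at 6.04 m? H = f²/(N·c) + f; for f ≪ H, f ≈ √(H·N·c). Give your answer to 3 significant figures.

From H = f²/(N·c) + f, with f ≪ H: f ≈ √(H·N·c) = √(6040 × 2 × 0.024) = √289.92 ≈ 17.03 mm.
The +f correction barely moves this — solving exactly, f² + N·c·f − N·c·H = 0 ⇒ f = (−N·c + √((N·c)² + 4·N·c·H))/2 = (−0.048 + √1159.7)/2 ≈ 17.003 mm, so f ≈ 17.0 mm.

17.0 mm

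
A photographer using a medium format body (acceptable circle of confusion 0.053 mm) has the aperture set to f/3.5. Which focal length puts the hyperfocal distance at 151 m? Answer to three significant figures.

167 mm

From H = f²/(N·c) + f, with f ≪ H: f ≈ √(H·N·c) = √(151000 × 3.5 × 0.053) = √28010 ≈ 167.4 mm.
The +f correction barely moves this — solving exactly, f² + N·c·f − N·c·H = 0 ⇒ f = (−N·c + √((N·c)² + 4·N·c·H))/2 = (−0.1855 + √112042)/2 ≈ 167.27 mm, so f ≈ 167 mm.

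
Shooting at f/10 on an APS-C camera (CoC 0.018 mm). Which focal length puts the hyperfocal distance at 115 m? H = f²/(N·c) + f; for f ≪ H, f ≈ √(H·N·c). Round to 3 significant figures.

144 mm

From H = f²/(N·c) + f, with f ≪ H: f ≈ √(H·N·c) = √(115000 × 10 × 0.018) = √20700 ≈ 143.9 mm.
The +f correction barely moves this — solving exactly, f² + N·c·f − N·c·H = 0 ⇒ f = (−N·c + √((N·c)² + 4·N·c·H))/2 = (−0.18 + √82800)/2 ≈ 143.78 mm, so f ≈ 144 mm.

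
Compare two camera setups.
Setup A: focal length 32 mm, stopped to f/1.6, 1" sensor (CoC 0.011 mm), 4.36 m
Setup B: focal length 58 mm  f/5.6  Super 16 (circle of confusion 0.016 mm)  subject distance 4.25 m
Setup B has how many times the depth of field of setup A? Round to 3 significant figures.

1.47

Setup A: H = 32²/(1.6×0.011) + 32 ≈ 58213.8 mm; DoF = Df − Dn = 4710.39 − 4058.13 ≈ 652.26 mm.
Setup B: H = 58²/(5.6×0.016) + 58 ≈ 37602.6 mm; DoF = Df − Dn = 4784.17 − 3823.13 ≈ 961.04 mm.
Ratio = 961.04 / 652.26 ≈ 1.47.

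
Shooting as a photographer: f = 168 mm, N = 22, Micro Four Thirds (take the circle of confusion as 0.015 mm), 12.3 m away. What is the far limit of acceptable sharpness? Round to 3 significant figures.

Hyperfocal distance H = f²/(N·c) + f = 168²/(22 × 0.015) + 168 = 28224/0.33 + 168 ≈ 85695.3 mm ≈ 85.70 m.
Far limit Df = s·(H − f)/(H − s) = 12300 × (85695.3 − 168) / (85695.3 − 12300) = 12300 × 85527.3 / 73395.3 ≈ 14333 mm ≈ 14.3 m.

14.3 m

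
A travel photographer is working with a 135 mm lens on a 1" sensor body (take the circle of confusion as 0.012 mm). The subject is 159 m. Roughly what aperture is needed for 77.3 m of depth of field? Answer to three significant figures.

Write h = H − f = f²/(N·c). The thin-lens limits are Dn = s·h/(h + (s−f)) and Df = s·h/(h − (s−f)), so DoF = Df − Dn = 2·s·(s−f)·h / (h² − (s−f)²).
That is a quadratic in h: DoF·h² − 2·s·(s−f)·h − DoF·(s−f)² = 0 ⇒ h = (s−f)·(s + √(s² + DoF²)) / DoF = 158865 × (159000 + √(159000² + 77300²)) / 77300 = 158865 × (159000 + 176794) / 77300 ≈ 690116 mm.
Then N = f²/(c·h) = 135² / (0.012 × 690116) = 18225 / 8281.4 ≈ 2.20.

f/2.20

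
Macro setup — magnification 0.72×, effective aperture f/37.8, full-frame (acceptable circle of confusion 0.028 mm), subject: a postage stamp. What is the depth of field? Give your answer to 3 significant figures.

At magnification m, DoF ≈ 2·N_eff·c/m² = 2 × 37.8 × 0.028 / 0.72² = 2.117 / 0.5184 ≈ 4.08 mm.

4.08 mm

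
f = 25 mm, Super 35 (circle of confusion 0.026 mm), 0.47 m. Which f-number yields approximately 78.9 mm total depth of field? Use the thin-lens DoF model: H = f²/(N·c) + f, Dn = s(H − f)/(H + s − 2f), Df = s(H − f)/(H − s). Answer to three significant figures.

f/4.50

Write h = H − f = f²/(N·c). The thin-lens limits are Dn = s·h/(h + (s−f)) and Df = s·h/(h − (s−f)), so DoF = Df − Dn = 2·s·(s−f)·h / (h² − (s−f)²).
That is a quadratic in h: DoF·h² − 2·s·(s−f)·h − DoF·(s−f)² = 0 ⇒ h = (s−f)·(s + √(s² + DoF²)) / DoF = 445 × (470 + √(470² + 78.9²)) / 78.9 = 445 × (470 + 476.577) / 78.9 ≈ 5338.7 mm.
Then N = f²/(c·h) = 25² / (0.026 × 5338.7) = 625 / 138.81 ≈ 4.50.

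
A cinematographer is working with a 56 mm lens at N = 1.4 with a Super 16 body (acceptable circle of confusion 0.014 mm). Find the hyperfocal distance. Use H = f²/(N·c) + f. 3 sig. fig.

Hyperfocal distance H = f²/(N·c) + f = 56²/(1.4 × 0.014) + 56 = 3136/0.0196 + 56 ≈ 160056.0 mm ≈ 160 m.

160 m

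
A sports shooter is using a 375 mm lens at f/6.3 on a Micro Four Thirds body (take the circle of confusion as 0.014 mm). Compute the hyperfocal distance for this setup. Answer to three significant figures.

1590 m

Hyperfocal distance H = f²/(N·c) + f = 375²/(6.3 × 0.014) + 375 = 140625/0.0882 + 375 ≈ 1594762.8 mm ≈ 1590 m.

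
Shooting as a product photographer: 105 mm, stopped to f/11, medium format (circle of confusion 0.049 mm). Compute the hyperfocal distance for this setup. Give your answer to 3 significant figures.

20.6 m

Hyperfocal distance H = f²/(N·c) + f = 105²/(11 × 0.049) + 105 = 11025/0.539 + 105 ≈ 20559.5 mm ≈ 20.6 m.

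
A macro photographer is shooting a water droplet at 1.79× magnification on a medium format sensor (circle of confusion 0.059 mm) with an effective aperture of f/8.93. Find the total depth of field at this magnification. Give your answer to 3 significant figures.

At magnification m, DoF ≈ 2·N_eff·c/m² = 2 × 8.93 × 0.059 / 1.79² = 1.054 / 3.204 ≈ 0.329 mm.

0.329 mm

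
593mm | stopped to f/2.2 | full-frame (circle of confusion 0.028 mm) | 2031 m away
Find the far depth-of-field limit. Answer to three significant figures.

Hyperfocal distance H = f²/(N·c) + f = 593²/(2.2 × 0.028) + 593 = 351649/0.0616 + 593 ≈ 5709180.7 mm ≈ 5709 m.
Far limit Df = s·(H − f)/(H − s) = 2031000 × (5709180.7 − 593) / (5709180.7 − 2031000) = 2031000 × 5708587.7 / 3678180.7 ≈ 3152140 mm ≈ 3150 m.

3150 m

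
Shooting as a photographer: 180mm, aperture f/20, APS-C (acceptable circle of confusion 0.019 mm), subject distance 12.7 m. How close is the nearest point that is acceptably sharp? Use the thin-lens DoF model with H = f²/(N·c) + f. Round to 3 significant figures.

Hyperfocal distance H = f²/(N·c) + f = 180²/(20 × 0.019) + 180 = 32400/0.38 + 180 ≈ 85443.2 mm ≈ 85.44 m.
Near limit Dn = s·(H − f)/(H + s − 2f) = 12700 × (85443.2 − 180) / (85443.2 + 12700 − 2 × 180) = 12700 × 85263.2 / 97783.2 ≈ 11074 mm ≈ 11.1 m.

11.1 m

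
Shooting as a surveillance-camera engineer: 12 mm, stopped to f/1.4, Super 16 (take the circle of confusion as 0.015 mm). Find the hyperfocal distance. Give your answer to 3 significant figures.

6.87 m

Hyperfocal distance H = f²/(N·c) + f = 12²/(1.4 × 0.015) + 12 = 144/0.021 + 12 ≈ 6869.1 mm ≈ 6.87 m.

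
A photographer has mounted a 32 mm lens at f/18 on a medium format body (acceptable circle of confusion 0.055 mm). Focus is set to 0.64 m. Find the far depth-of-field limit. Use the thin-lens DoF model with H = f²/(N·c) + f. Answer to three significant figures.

1.55 m

Hyperfocal distance H = f²/(N·c) + f = 32²/(18 × 0.055) + 32 = 1024/0.99 + 32 ≈ 1066.3 mm ≈ 1.066 m.
Far limit Df = s·(H − f)/(H − s) = 640 × (1066.3 − 32) / (1066.3 − 640) = 640 × 1034.3 / 426.3 ≈ 1552.7 mm ≈ 1.55 m.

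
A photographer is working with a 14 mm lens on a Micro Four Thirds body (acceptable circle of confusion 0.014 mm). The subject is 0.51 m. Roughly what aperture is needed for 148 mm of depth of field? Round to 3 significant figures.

Write h = H − f = f²/(N·c). The thin-lens limits are Dn = s·h/(h + (s−f)) and Df = s·h/(h − (s−f)), so DoF = Df − Dn = 2·s·(s−f)·h / (h² − (s−f)²).
That is a quadratic in h: DoF·h² − 2·s·(s−f)·h − DoF·(s−f)² = 0 ⇒ h = (s−f)·(s + √(s² + DoF²)) / DoF = 496 × (510 + √(510² + 148²)) / 148 = 496 × (510 + 531.040) / 148 ≈ 3488.9 mm.
Then N = f²/(c·h) = 14² / (0.014 × 3488.9) = 196 / 48.844 ≈ 4.01.

f/4.01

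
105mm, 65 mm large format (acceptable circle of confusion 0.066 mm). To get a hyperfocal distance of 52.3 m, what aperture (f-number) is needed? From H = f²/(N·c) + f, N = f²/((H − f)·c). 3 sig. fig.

Rearrange H = f²/(N·c) + f for N: N = f² / ((H − f)·c).
N = 105² / ((52300 − 105) × 0.066) = 11025 / 3445 ≈ 3.20.

f/3.20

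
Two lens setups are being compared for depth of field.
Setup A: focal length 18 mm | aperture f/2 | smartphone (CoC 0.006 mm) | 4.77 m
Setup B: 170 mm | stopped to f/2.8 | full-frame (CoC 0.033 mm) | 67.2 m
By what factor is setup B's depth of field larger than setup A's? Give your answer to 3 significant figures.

17.4

Setup A: H = 18²/(2×0.006) + 18 ≈ 27018.0 mm; DoF = Df − Dn = 5788.8 − 4056.1 ≈ 1732.7 mm.
Setup B: H = 170²/(2.8×0.033) + 170 ≈ 312940.6 mm; DoF = Df − Dn = 85530 − 55340 ≈ 30190 mm.
Ratio = 30190 / 1732.7 ≈ 17.4.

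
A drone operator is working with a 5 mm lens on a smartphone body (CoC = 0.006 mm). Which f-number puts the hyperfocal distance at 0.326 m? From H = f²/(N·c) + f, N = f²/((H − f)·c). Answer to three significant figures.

Rearrange H = f²/(N·c) + f for N: N = f² / ((H − f)·c).
N = 5² / ((326 − 5) × 0.006) = 25 / 1.926 ≈ 13.

f/13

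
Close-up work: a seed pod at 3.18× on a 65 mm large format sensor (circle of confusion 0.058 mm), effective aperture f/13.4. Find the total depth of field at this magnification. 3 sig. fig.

At magnification m, DoF ≈ 2·N_eff·c/m² = 2 × 13.4 × 0.058 / 3.18² = 1.554 / 10.11 ≈ 0.154 mm.

0.154 mm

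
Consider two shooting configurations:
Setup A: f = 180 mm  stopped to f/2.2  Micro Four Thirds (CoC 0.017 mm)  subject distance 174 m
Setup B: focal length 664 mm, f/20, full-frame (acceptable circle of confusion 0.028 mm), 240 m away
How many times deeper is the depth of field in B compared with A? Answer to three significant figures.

2.21

Setup A: H = 180²/(2.2×0.017) + 180 ≈ 866490.2 mm; DoF = Df − Dn = 217675 − 144922 ≈ 72753 mm.
Setup B: H = 664²/(20×0.028) + 664 ≈ 787978.3 mm; DoF = Df − Dn = 344823 − 184050 ≈ 160773 mm.
Ratio = 160773 / 72753 ≈ 2.21.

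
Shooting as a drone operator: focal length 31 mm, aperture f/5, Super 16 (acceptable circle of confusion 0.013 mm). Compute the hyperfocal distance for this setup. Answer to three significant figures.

Hyperfocal distance H = f²/(N·c) + f = 31²/(5 × 0.013) + 31 = 961/0.065 + 31 ≈ 14815.6 mm ≈ 14.8 m.

14.8 m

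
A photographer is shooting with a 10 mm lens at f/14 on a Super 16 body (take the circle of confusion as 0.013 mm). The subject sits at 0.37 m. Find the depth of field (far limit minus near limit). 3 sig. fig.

0.850 m

Hyperfocal distance H = f²/(N·c) + f = 10²/(14 × 0.013) + 10 = 100/0.182 + 10 ≈ 559.5 mm ≈ 0.559 m.
Near limit Dn = s·(H − f)/(H + s − 2f) = 370 × (559.5 − 10) / (559.5 + 370 − 2 × 10) = 370 × 549.5 / 909.5 ≈ 223.54 mm.
Far limit Df = s·(H − f)/(H − s) = 370 × (559.5 − 10) / (559.5 − 370) = 370 × 549.5 / 189.5 ≈ 1073.09 mm.
Depth of field = Df − Dn = 1073.09 − 223.54 ≈ 849.55 mm ≈ 0.850 m.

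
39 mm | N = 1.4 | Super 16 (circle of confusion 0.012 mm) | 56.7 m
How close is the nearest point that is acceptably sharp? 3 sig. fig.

Hyperfocal distance H = f²/(N·c) + f = 39²/(1.4 × 0.012) + 39 = 1521/0.0168 + 39 ≈ 90574.7 mm ≈ 90.57 m.
Near limit Dn = s·(H − f)/(H + s − 2f) = 56700 × (90574.7 − 39) / (90574.7 + 56700 − 2 × 39) = 56700 × 90535.7 / 147196.7 ≈ 34874 mm ≈ 34.9 m.

34.9 m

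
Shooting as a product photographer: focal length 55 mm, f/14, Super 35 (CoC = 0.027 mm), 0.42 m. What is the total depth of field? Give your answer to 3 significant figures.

38.4 mm

Hyperfocal distance H = f²/(N·c) + f = 55²/(14 × 0.027) + 55 = 3025/0.378 + 55 ≈ 8057.6 mm ≈ 8.058 m.
Near limit Dn = s·(H − f)/(H + s − 2f) = 420 × (8057.6 − 55) / (8057.6 + 420 − 2 × 55) = 420 × 8002.6 / 8367.6 ≈ 401.679 mm.
Far limit Df = s·(H − f)/(H − s) = 420 × (8057.6 − 55) / (8057.6 − 420) = 420 × 8002.6 / 7637.6 ≈ 440.072 mm.
Depth of field = Df − Dn = 440.072 − 401.679 ≈ 38.393 mm.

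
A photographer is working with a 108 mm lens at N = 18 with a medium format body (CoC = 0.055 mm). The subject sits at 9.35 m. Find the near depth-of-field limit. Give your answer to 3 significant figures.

Hyperfocal distance H = f²/(N·c) + f = 108²/(18 × 0.055) + 108 = 11664/0.99 + 108 ≈ 11889.8 mm ≈ 11.89 m.
Near limit Dn = s·(H − f)/(H + s − 2f) = 9350 × (11889.8 − 108) / (11889.8 + 9350 − 2 × 108) = 9350 × 11781.8 / 21023.8 ≈ 5239.8 mm ≈ 5.24 m.

5.24 m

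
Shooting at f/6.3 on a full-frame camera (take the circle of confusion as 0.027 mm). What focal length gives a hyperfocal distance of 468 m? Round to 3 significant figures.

282 mm

From H = f²/(N·c) + f, with f ≪ H: f ≈ √(H·N·c) = √(468000 × 6.3 × 0.027) = √79607 ≈ 282.1 mm.
The +f correction barely moves this — solving exactly, f² + N·c·f − N·c·H = 0 ⇒ f = (−N·c + √((N·c)² + 4·N·c·H))/2 = (−0.1701 + √318427)/2 ≈ 282.06 mm, so f ≈ 282 mm.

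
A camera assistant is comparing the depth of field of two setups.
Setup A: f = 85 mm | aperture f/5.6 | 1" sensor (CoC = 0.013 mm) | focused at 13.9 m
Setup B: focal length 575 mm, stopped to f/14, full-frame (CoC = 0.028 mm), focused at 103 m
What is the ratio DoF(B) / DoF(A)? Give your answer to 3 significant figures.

Setup A: H = 85²/(5.6×0.013) + 85 ≈ 99329.5 mm; DoF = Df − Dn = 16147.8 − 12201.5 ≈ 3946.3 mm.
Setup B: H = 575²/(14×0.028) + 575 ≈ 844006.1 mm; DoF = Df − Dn = 117237 − 91846 ≈ 25391 mm.
Ratio = 25391 / 3946.3 ≈ 6.43.

6.43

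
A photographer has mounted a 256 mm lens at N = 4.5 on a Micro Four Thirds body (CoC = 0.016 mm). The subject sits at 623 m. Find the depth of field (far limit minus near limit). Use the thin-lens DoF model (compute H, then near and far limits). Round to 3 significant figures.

Hyperfocal distance H = f²/(N·c) + f = 256²/(4.5 × 0.016) + 256 = 65536/0.072 + 256 ≈ 910478.2 mm ≈ 910.5 m.
Near limit Dn = s·(H − f)/(H + s − 2f) = 623000 × (910478.2 − 256) / (910478.2 + 623000 − 2 × 256) = 623000 × 910222.2 / 1532966.2 ≈ 369916 mm.
Far limit Df = s·(H − f)/(H − s) = 623000 × (910478.2 − 256) / (910478.2 − 623000) = 623000 × 910222.2 / 287478.2 ≈ 1972561 mm.
Depth of field = Df − Dn = 1972561 − 369916 ≈ 1602645 mm ≈ 1600 m.

1600 m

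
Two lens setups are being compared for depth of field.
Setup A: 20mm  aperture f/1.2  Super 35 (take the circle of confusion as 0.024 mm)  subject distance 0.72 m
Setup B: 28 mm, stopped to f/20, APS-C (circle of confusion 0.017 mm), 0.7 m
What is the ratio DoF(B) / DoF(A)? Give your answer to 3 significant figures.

6.13

Setup A: H = 20²/(1.2×0.024) + 20 ≈ 13908.9 mm; DoF = Df − Dn = 758.214 − 685.453 ≈ 72.761 mm.
Setup B: H = 28²/(20×0.017) + 28 ≈ 2333.9 mm; DoF = Df − Dn = 987.90 − 542.04 ≈ 445.86 mm.
Ratio = 445.86 / 72.761 ≈ 6.13.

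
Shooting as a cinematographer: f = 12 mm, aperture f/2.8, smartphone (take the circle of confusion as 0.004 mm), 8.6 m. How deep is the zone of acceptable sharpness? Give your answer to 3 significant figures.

Hyperfocal distance H = f²/(N·c) + f = 12²/(2.8 × 0.004) + 12 = 144/0.0112 + 12 ≈ 12869.1 mm ≈ 12.87 m.
Near limit Dn = s·(H − f)/(H + s − 2f) = 8600 × (12869.1 − 12) / (12869.1 + 8600 − 2 × 12) = 8600 × 12857.1 / 21445.1 ≈ 5156 mm.
Far limit Df = s·(H − f)/(H − s) = 8600 × (12869.1 − 12) / (12869.1 − 8600) = 8600 × 12857.1 / 4269.1 ≈ 25900 mm.
Depth of field = Df − Dn = 25900 − 5156 ≈ 20744 mm ≈ 20.7 m.

20.7 m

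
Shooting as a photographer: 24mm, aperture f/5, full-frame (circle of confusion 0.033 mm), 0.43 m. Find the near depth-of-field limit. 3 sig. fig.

Hyperfocal distance H = f²/(N·c) + f = 24²/(5 × 0.033) + 24 = 576/0.165 + 24 ≈ 3514.9 mm ≈ 3.515 m.
Near limit Dn = s·(H − f)/(H + s − 2f) = 430 × (3514.9 − 24) / (3514.9 + 430 − 2 × 24) = 430 × 3490.9 / 3896.9 ≈ 385.20 mm.

385 mm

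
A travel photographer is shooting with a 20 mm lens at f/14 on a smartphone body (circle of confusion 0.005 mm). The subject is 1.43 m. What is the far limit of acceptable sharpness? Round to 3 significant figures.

Hyperfocal distance H = f²/(N·c) + f = 20²/(14 × 0.005) + 20 = 400/0.07 + 20 ≈ 5734.3 mm ≈ 5.734 m.
Far limit Df = s·(H − f)/(H − s) = 1430 × (5734.3 − 20) / (5734.3 − 1430) = 1430 × 5714.3 / 4304.3 ≈ 1898.4 mm ≈ 1.90 m.

1.90 m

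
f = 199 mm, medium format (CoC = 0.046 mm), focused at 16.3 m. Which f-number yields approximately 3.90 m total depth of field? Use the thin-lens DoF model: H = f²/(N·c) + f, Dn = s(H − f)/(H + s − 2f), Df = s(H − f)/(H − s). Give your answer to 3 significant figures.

f/6.31

Write h = H − f = f²/(N·c). The thin-lens limits are Dn = s·h/(h + (s−f)) and Df = s·h/(h − (s−f)), so DoF = Df − Dn = 2·s·(s−f)·h / (h² − (s−f)²).
That is a quadratic in h: DoF·h² − 2·s·(s−f)·h − DoF·(s−f)² = 0 ⇒ h = (s−f)·(s + √(s² + DoF²)) / DoF = 16101 × (16300 + √(16300² + 3900²)) / 3900 = 16101 × (16300 + 16760.1) / 3900 ≈ 136487 mm.
Then N = f²/(c·h) = 199² / (0.046 × 136487) = 39601 / 6278.4 ≈ 6.31.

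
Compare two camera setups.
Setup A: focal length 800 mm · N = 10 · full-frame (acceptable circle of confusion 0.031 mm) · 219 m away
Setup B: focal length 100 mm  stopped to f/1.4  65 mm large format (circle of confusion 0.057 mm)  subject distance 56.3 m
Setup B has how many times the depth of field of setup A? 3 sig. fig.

1.35

Setup A: H = 800²/(10×0.031) + 800 ≈ 2065316.1 mm; DoF = Df − Dn = 244882 − 198066 ≈ 46816 mm.
Setup B: H = 100²/(1.4×0.057) + 100 ≈ 125413.3 mm; DoF = Df − Dn = 102081 − 38868 ≈ 63213 mm.
Ratio = 63213 / 46816 ≈ 1.35.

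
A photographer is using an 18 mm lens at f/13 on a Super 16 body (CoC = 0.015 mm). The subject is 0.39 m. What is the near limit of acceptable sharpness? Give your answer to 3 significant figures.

319 mm

Hyperfocal distance H = f²/(N·c) + f = 18²/(13 × 0.015) + 18 = 324/0.195 + 18 ≈ 1679.5 mm ≈ 1.680 m.
Near limit Dn = s·(H − f)/(H + s − 2f) = 390 × (1679.5 − 18) / (1679.5 + 390 − 2 × 18) = 390 × 1661.5 / 2033.5 ≈ 318.66 mm.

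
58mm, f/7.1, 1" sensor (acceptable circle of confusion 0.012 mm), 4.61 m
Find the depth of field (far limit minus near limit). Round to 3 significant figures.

Hyperfocal distance H = f²/(N·c) + f = 58²/(7.1 × 0.012) + 58 = 3364/0.0852 + 58 ≈ 39541.6 mm ≈ 39.54 m.
Near limit Dn = s·(H − f)/(H + s − 2f) = 4610 × (39541.6 − 58) / (39541.6 + 4610 − 2 × 58) = 4610 × 39483.6 / 44035.6 ≈ 4133.5 mm.
Far limit Df = s·(H − f)/(H − s) = 4610 × (39541.6 − 58) / (39541.6 − 4610) = 4610 × 39483.6 / 34931.6 ≈ 5210.7 mm.
Depth of field = Df − Dn = 5210.7 − 4133.5 ≈ 1077.2 mm ≈ 1.08 m.

1.08 m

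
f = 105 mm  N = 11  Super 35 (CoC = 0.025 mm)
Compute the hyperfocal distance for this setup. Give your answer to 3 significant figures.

Hyperfocal distance H = f²/(N·c) + f = 105²/(11 × 0.025) + 105 = 11025/0.275 + 105 ≈ 40195.9 mm ≈ 40.2 m.

40.2 m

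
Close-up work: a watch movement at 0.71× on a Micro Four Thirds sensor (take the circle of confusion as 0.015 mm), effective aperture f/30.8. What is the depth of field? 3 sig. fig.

At magnification m, DoF ≈ 2·N_eff·c/m² = 2 × 30.8 × 0.015 / 0.71² = 0.924 / 0.5041 ≈ 1.83 mm.

1.83 mm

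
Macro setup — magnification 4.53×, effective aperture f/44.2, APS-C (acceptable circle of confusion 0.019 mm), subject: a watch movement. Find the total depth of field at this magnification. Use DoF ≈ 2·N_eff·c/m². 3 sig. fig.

0.0818 mm

At magnification m, DoF ≈ 2·N_eff·c/m² = 2 × 44.2 × 0.019 / 4.53² = 1.68 / 20.52 ≈ 0.0818 mm.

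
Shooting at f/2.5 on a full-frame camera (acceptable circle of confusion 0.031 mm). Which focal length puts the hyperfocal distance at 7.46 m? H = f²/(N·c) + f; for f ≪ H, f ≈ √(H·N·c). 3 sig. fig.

24.0 mm

From H = f²/(N·c) + f, with f ≪ H: f ≈ √(H·N·c) = √(7460 × 2.5 × 0.031) = √578.15 ≈ 24.04 mm.
The +f correction barely moves this — solving exactly, f² + N·c·f − N·c·H = 0 ⇒ f = (−N·c + √((N·c)² + 4·N·c·H))/2 = (−0.0775 + √2312.6)/2 ≈ 24.006 mm, so f ≈ 24.0 mm.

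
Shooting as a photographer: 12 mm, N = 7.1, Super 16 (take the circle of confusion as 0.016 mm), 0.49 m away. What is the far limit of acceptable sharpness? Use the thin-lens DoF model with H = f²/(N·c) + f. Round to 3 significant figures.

0.787 m

Hyperfocal distance H = f²/(N·c) + f = 12²/(7.1 × 0.016) + 12 = 144/0.1136 + 12 ≈ 1279.6 mm ≈ 1.280 m.
Far limit Df = s·(H − f)/(H − s) = 490 × (1279.6 − 12) / (1279.6 − 490) = 490 × 1267.6 / 789.6 ≈ 786.63 mm ≈ 0.787 m.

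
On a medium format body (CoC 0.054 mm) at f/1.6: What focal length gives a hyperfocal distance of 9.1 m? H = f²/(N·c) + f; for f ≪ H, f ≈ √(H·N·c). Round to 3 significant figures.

From H = f²/(N·c) + f, with f ≪ H: f ≈ √(H·N·c) = √(9100 × 1.6 × 0.054) = √786.24 ≈ 28.04 mm.
The +f correction barely moves this — solving exactly, f² + N·c·f − N·c·H = 0 ⇒ f = (−N·c + √((N·c)² + 4·N·c·H))/2 = (−0.0864 + √3145.0)/2 ≈ 27.997 mm, so f ≈ 28.0 mm.

28.0 mm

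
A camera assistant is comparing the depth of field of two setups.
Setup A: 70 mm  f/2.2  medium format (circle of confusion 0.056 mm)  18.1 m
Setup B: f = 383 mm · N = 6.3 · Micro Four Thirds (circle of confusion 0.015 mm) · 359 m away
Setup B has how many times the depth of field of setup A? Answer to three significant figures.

Setup A: H = 70²/(2.2×0.056) + 70 ≈ 39842.7 mm; DoF = Df − Dn = 33109 − 12454 ≈ 20655 mm.
Setup B: H = 383²/(6.3×0.015) + 383 ≈ 1552647.6 mm; DoF = Df − Dn = 466857 − 291626 ≈ 175231 mm.
Ratio = 175231 / 20655 ≈ 8.48.

8.48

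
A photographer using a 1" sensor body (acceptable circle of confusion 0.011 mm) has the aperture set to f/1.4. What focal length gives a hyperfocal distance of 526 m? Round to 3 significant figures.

90.0 mm

From H = f²/(N·c) + f, with f ≪ H: f ≈ √(H·N·c) = √(526000 × 1.4 × 0.011) = √8100.4 ≈ 90.00 mm.
The +f correction barely moves this — solving exactly, f² + N·c·f − N·c·H = 0 ⇒ f = (−N·c + √((N·c)² + 4·N·c·H))/2 = (−0.0154 + √32402)/2 ≈ 89.995 mm, so f ≈ 90.0 mm.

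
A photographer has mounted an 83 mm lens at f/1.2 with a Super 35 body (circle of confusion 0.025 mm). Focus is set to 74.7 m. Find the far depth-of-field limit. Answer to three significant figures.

111 m

Hyperfocal distance H = f²/(N·c) + f = 83²/(1.2 × 0.025) + 83 = 6889/0.03 + 83 ≈ 229716.3 mm ≈ 229.7 m.
Far limit Df = s·(H − f)/(H − s) = 74700 × (229716.3 − 83) / (229716.3 − 74700) = 74700 × 229633.3 / 155016.3 ≈ 110657 mm ≈ 111 m.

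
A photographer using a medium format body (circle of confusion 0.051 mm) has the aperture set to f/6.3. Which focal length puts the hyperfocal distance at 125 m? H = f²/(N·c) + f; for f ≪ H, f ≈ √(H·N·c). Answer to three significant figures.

200 mm

From H = f²/(N·c) + f, with f ≪ H: f ≈ √(H·N·c) = √(125000 × 6.3 × 0.051) = √40162 ≈ 200.4 mm.
The +f correction barely moves this — solving exactly, f² + N·c·f − N·c·H = 0 ⇒ f = (−N·c + √((N·c)² + 4·N·c·H))/2 = (−0.3213 + √160650)/2 ≈ 200.25 mm, so f ≈ 200 mm.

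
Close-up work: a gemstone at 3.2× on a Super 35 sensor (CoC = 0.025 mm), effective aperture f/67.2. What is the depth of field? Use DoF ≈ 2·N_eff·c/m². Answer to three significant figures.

0.328 mm

At magnification m, DoF ≈ 2·N_eff·c/m² = 2 × 67.2 × 0.025 / 3.2² = 3.36 / 10.24 ≈ 0.328 mm.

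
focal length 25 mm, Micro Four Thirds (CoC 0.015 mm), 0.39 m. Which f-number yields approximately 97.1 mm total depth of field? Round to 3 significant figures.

Write h = H − f = f²/(N·c). The thin-lens limits are Dn = s·h/(h + (s−f)) and Df = s·h/(h − (s−f)), so DoF = Df − Dn = 2·s·(s−f)·h / (h² − (s−f)²).
That is a quadratic in h: DoF·h² − 2·s·(s−f)·h − DoF·(s−f)² = 0 ⇒ h = (s−f)·(s + √(s² + DoF²)) / DoF = 365 × (390 + √(390² + 97.1²)) / 97.1 = 365 × (390 + 401.906) / 97.1 ≈ 2976.8 mm.
Then N = f²/(c·h) = 25² / (0.015 × 2976.8) = 625 / 44.652 ≈ 14.

f/14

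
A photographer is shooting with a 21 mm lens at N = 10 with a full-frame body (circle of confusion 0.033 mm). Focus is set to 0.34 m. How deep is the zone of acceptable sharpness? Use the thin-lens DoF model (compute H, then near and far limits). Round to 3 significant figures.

Hyperfocal distance H = f²/(N·c) + f = 21²/(10 × 0.033) + 21 = 441/0.33 + 21 ≈ 1357.4 mm ≈ 1.357 m.
Near limit Dn = s·(H − f)/(H + s − 2f) = 340 × (1357.4 − 21) / (1357.4 + 340 − 2 × 21) = 340 × 1336.4 / 1655.4 ≈ 274.48 mm.
Far limit Df = s·(H − f)/(H − s) = 340 × (1357.4 − 21) / (1357.4 − 340) = 340 × 1336.4 / 1017.4 ≈ 446.61 mm.
Depth of field = Df − Dn = 446.61 − 274.48 ≈ 172.13 mm.

172 mm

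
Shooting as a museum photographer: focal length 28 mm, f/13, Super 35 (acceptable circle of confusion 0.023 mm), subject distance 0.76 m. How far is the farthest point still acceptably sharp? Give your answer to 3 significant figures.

Hyperfocal distance H = f²/(N·c) + f = 28²/(13 × 0.023) + 28 = 784/0.299 + 28 ≈ 2650.1 mm ≈ 2.650 m.
Far limit Df = s·(H − f)/(H − s) = 760 × (2650.1 − 28) / (2650.1 − 760) = 760 × 2622.1 / 1890.1 ≈ 1054.3 mm ≈ 1.05 m.

1.05 m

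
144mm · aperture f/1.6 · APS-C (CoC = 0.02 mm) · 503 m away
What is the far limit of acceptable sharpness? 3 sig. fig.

Hyperfocal distance H = f²/(N·c) + f = 144²/(1.6 × 0.02) + 144 = 20736/0.032 + 144 ≈ 648144.0 mm ≈ 648.1 m.
Far limit Df = s·(H − f)/(H − s) = 503000 × (648144.0 − 144) / (648144.0 − 503000) = 503000 × 648000.0 / 145144.0 ≈ 2245659 mm ≈ 2250 m.

2250 m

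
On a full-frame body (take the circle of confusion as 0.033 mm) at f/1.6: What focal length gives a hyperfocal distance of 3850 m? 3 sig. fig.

From H = f²/(N·c) + f, with f ≪ H: f ≈ √(H·N·c) = √(3850000 × 1.6 × 0.033) = √203280 ≈ 450.9 mm.
The +f correction barely moves this — solving exactly, f² + N·c·f − N·c·H = 0 ⇒ f = (−N·c + √((N·c)² + 4·N·c·H))/2 = (−0.0528 + √813120)/2 ≈ 450.84 mm, so f ≈ 451 mm.

451 mm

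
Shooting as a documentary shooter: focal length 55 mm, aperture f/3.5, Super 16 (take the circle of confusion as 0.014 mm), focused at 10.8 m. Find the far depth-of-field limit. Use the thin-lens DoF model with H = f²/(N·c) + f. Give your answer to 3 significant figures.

Hyperfocal distance H = f²/(N·c) + f = 55²/(3.5 × 0.014) + 55 = 3025/0.049 + 55 ≈ 61789.7 mm ≈ 61.79 m.
Far limit Df = s·(H − f)/(H − s) = 10800 × (61789.7 − 55) / (61789.7 − 10800) = 10800 × 61734.7 / 50989.7 ≈ 13076 mm ≈ 13.1 m.

13.1 m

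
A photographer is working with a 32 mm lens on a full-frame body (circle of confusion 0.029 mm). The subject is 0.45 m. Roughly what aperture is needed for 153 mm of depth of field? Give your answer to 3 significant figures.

Write h = H − f = f²/(N·c). The thin-lens limits are Dn = s·h/(h + (s−f)) and Df = s·h/(h − (s−f)), so DoF = Df − Dn = 2·s·(s−f)·h / (h² − (s−f)²).
That is a quadratic in h: DoF·h² − 2·s·(s−f)·h − DoF·(s−f)² = 0 ⇒ h = (s−f)·(s + √(s² + DoF²)) / DoF = 418 × (450 + √(450² + 153²)) / 153 = 418 × (450 + 475.299) / 153 ≈ 2527.9 mm.
Then N = f²/(c·h) = 32² / (0.029 × 2527.9) = 1024 / 73.310 ≈ 14.

f/14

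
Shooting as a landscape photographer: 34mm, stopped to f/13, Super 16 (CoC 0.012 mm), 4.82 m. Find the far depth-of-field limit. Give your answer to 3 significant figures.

Hyperfocal distance H = f²/(N·c) + f = 34²/(13 × 0.012) + 34 = 1156/0.156 + 34 ≈ 7444.3 mm ≈ 7.444 m.
Far limit Df = s·(H − f)/(H − s) = 4820 × (7444.3 − 34) / (7444.3 − 4820) = 4820 × 7410.3 / 2624.3 ≈ 13610 mm ≈ 13.6 m.

13.6 m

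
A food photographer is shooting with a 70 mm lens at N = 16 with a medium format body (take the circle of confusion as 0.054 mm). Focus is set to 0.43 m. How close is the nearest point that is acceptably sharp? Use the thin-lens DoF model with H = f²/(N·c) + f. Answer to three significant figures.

404 mm

Hyperfocal distance H = f²/(N·c) + f = 70²/(16 × 0.054) + 70 = 4900/0.864 + 70 ≈ 5741.3 mm ≈ 5.741 m.
Near limit Dn = s·(H − f)/(H + s − 2f) = 430 × (5741.3 − 70) / (5741.3 + 430 − 2 × 70) = 430 × 5671.3 / 6031.3 ≈ 404.33 mm.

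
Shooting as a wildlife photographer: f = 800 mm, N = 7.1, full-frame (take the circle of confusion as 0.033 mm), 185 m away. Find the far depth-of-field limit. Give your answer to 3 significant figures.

Hyperfocal distance H = f²/(N·c) + f = 800²/(7.1 × 0.033) + 800 = 640000/0.2343 + 800 ≈ 2732340.8 mm ≈ 2732 m.
Far limit Df = s·(H − f)/(H − s) = 185000 × (2732340.8 − 800) / (2732340.8 − 185000) = 185000 × 2731540.8 / 2547340.8 ≈ 198377 mm ≈ 198 m.

198 m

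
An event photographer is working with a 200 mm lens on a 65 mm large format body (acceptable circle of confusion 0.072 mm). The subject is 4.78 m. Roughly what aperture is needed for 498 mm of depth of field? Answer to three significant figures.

f/6.30

Write h = H − f = f²/(N·c). The thin-lens limits are Dn = s·h/(h + (s−f)) and Df = s·h/(h − (s−f)), so DoF = Df − Dn = 2·s·(s−f)·h / (h² − (s−f)²).
That is a quadratic in h: DoF·h² − 2·s·(s−f)·h − DoF·(s−f)² = 0 ⇒ h = (s−f)·(s + √(s² + DoF²)) / DoF = 4580 × (4780 + √(4780² + 498²)) / 498 = 4580 × (4780 + 4805.87) / 498 ≈ 88159 mm.
Then N = f²/(c·h) = 200² / (0.072 × 88159) = 40000 / 6347.5 ≈ 6.30.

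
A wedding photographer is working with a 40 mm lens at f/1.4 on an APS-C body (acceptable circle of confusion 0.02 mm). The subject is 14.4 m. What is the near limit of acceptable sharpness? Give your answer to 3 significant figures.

11.5 m

Hyperfocal distance H = f²/(N·c) + f = 40²/(1.4 × 0.02) + 40 = 1600/0.028 + 40 ≈ 57182.9 mm ≈ 57.18 m.
Near limit Dn = s·(H − f)/(H + s − 2f) = 14400 × (57182.9 − 40) / (57182.9 + 14400 − 2 × 40) = 14400 × 57142.9 / 71502.9 ≈ 11508 mm ≈ 11.5 m.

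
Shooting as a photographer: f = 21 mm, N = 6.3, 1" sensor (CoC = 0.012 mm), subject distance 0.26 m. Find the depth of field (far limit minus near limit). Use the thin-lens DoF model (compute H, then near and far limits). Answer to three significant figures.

Hyperfocal distance H = f²/(N·c) + f = 21²/(6.3 × 0.012) + 21 = 441/0.0756 + 21 ≈ 5854.3 mm ≈ 5.854 m.
Near limit Dn = s·(H − f)/(H + s − 2f) = 260 × (5854.3 − 21) / (5854.3 + 260 − 2 × 21) = 260 × 5833.3 / 6072.3 ≈ 249.767 mm.
Far limit Df = s·(H − f)/(H − s) = 260 × (5854.3 − 21) / (5854.3 − 260) = 260 × 5833.3 / 5594.3 ≈ 271.108 mm.
Depth of field = Df − Dn = 271.108 − 249.767 ≈ 21.341 mm.

21.3 mm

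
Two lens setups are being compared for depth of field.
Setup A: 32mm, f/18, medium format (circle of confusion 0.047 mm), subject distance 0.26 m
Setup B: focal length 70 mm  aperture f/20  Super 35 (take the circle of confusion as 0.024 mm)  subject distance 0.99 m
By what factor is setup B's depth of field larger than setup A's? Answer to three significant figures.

1.77

Setup A: H = 32²/(18×0.047) + 32 ≈ 1242.4 mm; DoF = Df − Dn = 320.34 − 218.79 ≈ 101.55 mm.
Setup B: H = 70²/(20×0.024) + 70 ≈ 10278.3 mm; DoF = Df − Dn = 1088.06 − 908.15 ≈ 179.91 mm.
Ratio = 179.91 / 101.55 ≈ 1.77.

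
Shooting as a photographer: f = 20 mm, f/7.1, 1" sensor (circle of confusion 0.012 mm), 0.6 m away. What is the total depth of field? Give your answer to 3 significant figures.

151 mm

Hyperfocal distance H = f²/(N·c) + f = 20²/(7.1 × 0.012) + 20 = 400/0.0852 + 20 ≈ 4714.8 mm ≈ 4.715 m.
Near limit Dn = s·(H − f)/(H + s − 2f) = 600 × (4714.8 − 20) / (4714.8 + 600 − 2 × 20) = 600 × 4694.8 / 5274.8 ≈ 534.03 mm.
Far limit Df = s·(H − f)/(H − s) = 600 × (4714.8 − 20) / (4714.8 − 600) = 600 × 4694.8 / 4114.8 ≈ 684.57 mm.
Depth of field = Df − Dn = 684.57 − 534.03 ≈ 150.54 mm.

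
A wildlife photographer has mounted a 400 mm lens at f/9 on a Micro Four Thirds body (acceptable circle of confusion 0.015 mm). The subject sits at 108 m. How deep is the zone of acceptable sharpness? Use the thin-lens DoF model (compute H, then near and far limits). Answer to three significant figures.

Hyperfocal distance H = f²/(N·c) + f = 400²/(9 × 0.015) + 400 = 160000/0.135 + 400 ≈ 1185585.2 mm ≈ 1186 m.
Near limit Dn = s·(H − f)/(H + s − 2f) = 108000 × (1185585.2 − 400) / (1185585.2 + 108000 − 2 × 400) = 108000 × 1185185.2 / 1292785.2 ≈ 99011 mm.
Far limit Df = s·(H − f)/(H − s) = 108000 × (1185585.2 − 400) / (1185585.2 − 108000) = 108000 × 1185185.2 / 1077585.2 ≈ 118784 mm.
Depth of field = Df − Dn = 118784 − 99011 ≈ 19773 mm ≈ 19.8 m.

19.8 m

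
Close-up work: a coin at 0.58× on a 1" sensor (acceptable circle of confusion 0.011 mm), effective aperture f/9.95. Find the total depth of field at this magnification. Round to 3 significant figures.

0.651 mm

At magnification m, DoF ≈ 2·N_eff·c/m² = 2 × 9.95 × 0.011 / 0.58² = 0.2189 / 0.3364 ≈ 0.651 mm.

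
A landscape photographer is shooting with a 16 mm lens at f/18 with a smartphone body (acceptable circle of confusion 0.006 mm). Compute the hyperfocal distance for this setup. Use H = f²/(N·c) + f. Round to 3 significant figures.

2.39 m

Hyperfocal distance H = f²/(N·c) + f = 16²/(18 × 0.006) + 16 = 256/0.108 + 16 ≈ 2386.4 mm ≈ 2.39 m.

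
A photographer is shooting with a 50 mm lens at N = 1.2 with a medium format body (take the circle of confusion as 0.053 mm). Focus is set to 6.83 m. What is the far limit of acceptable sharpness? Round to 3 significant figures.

Hyperfocal distance H = f²/(N·c) + f = 50²/(1.2 × 0.053) + 50 = 2500/0.0636 + 50 ≈ 39358.2 mm ≈ 39.36 m.
Far limit Df = s·(H − f)/(H − s) = 6830 × (39358.2 − 50) / (39358.2 − 6830) = 6830 × 39308.2 / 32528.2 ≈ 8253.6 mm ≈ 8.25 m.

8.25 m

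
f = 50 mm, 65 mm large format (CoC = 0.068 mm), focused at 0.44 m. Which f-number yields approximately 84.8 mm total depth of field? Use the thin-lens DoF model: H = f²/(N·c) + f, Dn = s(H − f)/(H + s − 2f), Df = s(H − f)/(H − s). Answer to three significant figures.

f/9

Write h = H − f = f²/(N·c). The thin-lens limits are Dn = s·h/(h + (s−f)) and Df = s·h/(h − (s−f)), so DoF = Df − Dn = 2·s·(s−f)·h / (h² − (s−f)²).
That is a quadratic in h: DoF·h² − 2·s·(s−f)·h − DoF·(s−f)² = 0 ⇒ h = (s−f)·(s + √(s² + DoF²)) / DoF = 390 × (440 + √(440² + 84.8²)) / 84.8 = 390 × (440 + 448.097) / 84.8 ≈ 4084.4 mm.
Then N = f²/(c·h) = 50² / (0.068 × 4084.4) = 2500 / 277.74 ≈ 9.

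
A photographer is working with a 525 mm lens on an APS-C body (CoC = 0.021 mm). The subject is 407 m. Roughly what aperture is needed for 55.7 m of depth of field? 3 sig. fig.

f/2.20

Write h = H − f = f²/(N·c). The thin-lens limits are Dn = s·h/(h + (s−f)) and Df = s·h/(h − (s−f)), so DoF = Df − Dn = 2·s·(s−f)·h / (h² − (s−f)²).
That is a quadratic in h: DoF·h² − 2·s·(s−f)·h − DoF·(s−f)² = 0 ⇒ h = (s−f)·(s + √(s² + DoF²)) / DoF = 406475 × (407000 + √(407000² + 55700²)) / 55700 = 406475 × (407000 + 410794) / 55700 ≈ 5967912 mm.
Then N = f²/(c·h) = 525² / (0.021 × 5967912) = 275625 / 125326 ≈ 2.20.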